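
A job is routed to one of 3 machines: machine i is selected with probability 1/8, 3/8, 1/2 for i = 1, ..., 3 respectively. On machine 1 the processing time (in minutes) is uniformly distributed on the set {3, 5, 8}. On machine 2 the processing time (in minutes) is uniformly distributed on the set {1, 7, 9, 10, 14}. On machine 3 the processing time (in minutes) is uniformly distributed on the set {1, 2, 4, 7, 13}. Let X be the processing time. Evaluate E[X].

773/120

E[X | machine 1] = (3+5+8)/3 = 16/3.
E[X | machine 2] = (1+7+9+10+14)/5 = 41/5.
E[X | machine 3] = (1+2+4+7+13)/5 = 27/5.
E[X] = (1/8)·(16/3) + (3/8)·(41/5) + (1/2)·(27/5) = 773/120.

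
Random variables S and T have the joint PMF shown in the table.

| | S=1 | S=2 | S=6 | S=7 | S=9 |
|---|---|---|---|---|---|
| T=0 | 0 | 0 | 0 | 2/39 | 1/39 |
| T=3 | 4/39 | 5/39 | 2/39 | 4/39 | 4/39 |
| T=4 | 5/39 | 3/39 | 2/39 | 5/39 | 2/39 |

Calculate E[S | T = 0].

23/3

P(T = 0) = 1/13.
Σ S·P over the event = 7·(2/39) + 9·(1/39) = 23/39.
E[S | T = 0] = (23/39) / (1/13) = 23/3.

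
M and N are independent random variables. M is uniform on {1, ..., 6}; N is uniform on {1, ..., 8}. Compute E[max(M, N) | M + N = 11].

Outcomes with M + N = 11: (3,8), (4,7), (5,6), (6,5), each with probability 1/48.
E[max(M, N) | M + N = 11] = (8 + 7 + 6 + 6) / 4 = 27/4.

27/4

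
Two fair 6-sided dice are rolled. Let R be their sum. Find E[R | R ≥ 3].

50/7

P(R ≥ 3) = 35/36.
E[R | R ≥ 3] = (125/18) / (35/36) = 50/7.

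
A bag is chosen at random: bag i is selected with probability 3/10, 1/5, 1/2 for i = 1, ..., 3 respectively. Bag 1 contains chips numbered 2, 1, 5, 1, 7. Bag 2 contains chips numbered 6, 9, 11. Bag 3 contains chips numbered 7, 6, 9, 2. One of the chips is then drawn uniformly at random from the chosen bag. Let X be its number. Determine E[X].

E[X | bag 1] = (2+1+5+1+7)/5 = 16/5.
E[X | bag 2] = (6+9+11)/3 = 26/3.
E[X | bag 3] = (7+6+9+2)/4 = 6.
E[X] = (3/10)·(16/5) + (1/5)·(26/3) + (1/2)·(6) = 427/75.

427/75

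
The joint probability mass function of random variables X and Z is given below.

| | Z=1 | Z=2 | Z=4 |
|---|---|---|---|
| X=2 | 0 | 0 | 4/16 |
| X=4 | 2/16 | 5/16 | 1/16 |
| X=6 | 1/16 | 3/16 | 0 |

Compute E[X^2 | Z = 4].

P(Z = 4) = 5/16.
Σ X^2·P over the event = 4·(4/16) + 16·(1/16) = 2.
E[X^2 | Z = 4] = (2) / (5/16) = 32/5.

32/5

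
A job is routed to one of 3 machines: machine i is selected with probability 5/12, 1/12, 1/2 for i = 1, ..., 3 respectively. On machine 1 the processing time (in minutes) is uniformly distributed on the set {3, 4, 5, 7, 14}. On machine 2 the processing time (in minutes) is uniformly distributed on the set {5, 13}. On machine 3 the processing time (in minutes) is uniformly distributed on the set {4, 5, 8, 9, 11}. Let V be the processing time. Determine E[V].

E[V | machine 1] = (3+4+5+7+14)/5 = 33/5.
E[V | machine 2] = (5+13)/2 = 9.
E[V | machine 3] = (4+5+8+9+11)/5 = 37/5.
By the law of total expectation,
E[V] = (5/12)·(33/5) + (1/12)·(9) + (1/2)·(37/5) = 36/5.

36/5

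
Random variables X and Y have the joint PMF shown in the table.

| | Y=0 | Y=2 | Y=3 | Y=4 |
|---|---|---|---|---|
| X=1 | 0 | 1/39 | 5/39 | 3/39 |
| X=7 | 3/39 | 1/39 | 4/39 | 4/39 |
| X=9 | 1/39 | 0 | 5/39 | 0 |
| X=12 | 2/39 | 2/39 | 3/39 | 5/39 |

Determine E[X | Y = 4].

P(Y = 4) = 4/13.
Σ X·P over the event = 1·(3/39) + 7·(4/39) + 12·(5/39) = 7/3.
E[X | Y = 4] = (7/3) / (4/13) = 91/12.

91/12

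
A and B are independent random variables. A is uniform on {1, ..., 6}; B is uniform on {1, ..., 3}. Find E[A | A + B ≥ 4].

59/15

P(A + B ≥ 4) = 5/6.
Summing A·P(x,y) over outcomes with A + B ≥ 4 gives 59/18.
E[A | A + B ≥ 4] = (59/18) / (5/6) = 59/15.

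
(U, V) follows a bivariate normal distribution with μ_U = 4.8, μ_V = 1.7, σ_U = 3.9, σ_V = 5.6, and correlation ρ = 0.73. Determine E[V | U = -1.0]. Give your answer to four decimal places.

-4.3796

E[V | U=x] = μ_V + ρ(σ_V/σ_U)(x − μ_U) for jointly normal variables.
E[V | U=-1.0] = 1.7 + (0.73)·(5.6/3.9)·(-1.0 − (4.8)) = 1.7 + (1.0482)·(-5.8) = -4.3796.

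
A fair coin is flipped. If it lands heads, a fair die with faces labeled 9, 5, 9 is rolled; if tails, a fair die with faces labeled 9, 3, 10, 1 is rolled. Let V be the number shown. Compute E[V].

E[V | heads] = (9+5+9)/3 = 23/3.
E[V | tails] = (9+3+10+1)/4 = 23/4.
By the law of total expectation,
E[V] = (1/2)·(23/3) + (1/2)·(23/4) = 161/24.

161/24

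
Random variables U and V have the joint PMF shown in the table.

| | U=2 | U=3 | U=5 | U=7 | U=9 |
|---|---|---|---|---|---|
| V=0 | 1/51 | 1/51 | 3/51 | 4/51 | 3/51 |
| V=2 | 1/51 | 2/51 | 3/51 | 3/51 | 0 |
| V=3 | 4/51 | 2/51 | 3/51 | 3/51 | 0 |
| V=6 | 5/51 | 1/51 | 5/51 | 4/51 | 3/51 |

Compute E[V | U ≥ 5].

3

P(U ≥ 5) = 2/3.
Summing V·P(U=x,V=y) over the conditioning event gives 2.
E[V | U ≥ 5] = (2) / (2/3) = 3.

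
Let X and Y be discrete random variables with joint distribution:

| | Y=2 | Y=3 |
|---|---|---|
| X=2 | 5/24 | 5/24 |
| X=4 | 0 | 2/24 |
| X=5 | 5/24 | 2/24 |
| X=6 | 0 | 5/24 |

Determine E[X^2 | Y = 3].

141/7

P(Y = 3) = 7/12.
Σ X^2·P over the event = 4·(5/24) + 16·(2/24) + 25·(2/24) + 36·(5/24) = 47/4.
E[X^2 | Y = 3] = (47/4) / (7/12) = 141/7.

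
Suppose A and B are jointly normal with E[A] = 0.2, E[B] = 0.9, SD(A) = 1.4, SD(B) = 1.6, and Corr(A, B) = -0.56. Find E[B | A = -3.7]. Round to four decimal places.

3.3960

The regression of B on A has slope ρ·σ_B/σ_A and passes through (μ_A, μ_B).
E[B | A=-3.7] = 0.9 + (-0.56)·(1.6/1.4)·(-3.7 − (0.2)) = 0.9 + (-0.64)·(-3.9) = 3.3960.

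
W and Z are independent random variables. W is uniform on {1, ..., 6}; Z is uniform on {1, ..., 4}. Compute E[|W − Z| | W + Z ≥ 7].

Outcomes with W + Z ≥ 7: (3,4), (4,3), (4,4), (5,2), (5,3), (5,4), (6,1), (6,2), (6,3), (6,4), each with probability 1/24.
E[|W − Z| | W + Z ≥ 7] = (1 + 1 + 0 + 3 + 2 + 1 + 5 + 4 + 3 + 2) / 10 = 11/5.

11/5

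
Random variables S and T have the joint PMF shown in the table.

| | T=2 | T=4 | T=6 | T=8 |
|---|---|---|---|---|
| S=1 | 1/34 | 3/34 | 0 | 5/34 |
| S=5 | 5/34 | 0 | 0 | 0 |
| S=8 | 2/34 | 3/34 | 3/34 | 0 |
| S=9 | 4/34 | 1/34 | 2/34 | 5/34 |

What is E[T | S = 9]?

16/3

P(S = 9) = 6/17.
Σ T·P over the event = 2·(4/34) + 4·(1/34) + 6·(2/34) + 8·(5/34) = 32/17.
E[T | S = 9] = (32/17) / (6/17) = 16/3.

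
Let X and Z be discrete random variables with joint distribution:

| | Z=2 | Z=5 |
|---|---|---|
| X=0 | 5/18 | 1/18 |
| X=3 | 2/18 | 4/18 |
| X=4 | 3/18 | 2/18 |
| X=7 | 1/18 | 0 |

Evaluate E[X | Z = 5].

P(Z = 5) = 7/18.
Σ X·P over the event = 0·(1/18) + 3·(4/18) + 4·(2/18) = 10/9.
E[X | Z = 5] = (10/9) / (7/18) = 20/7.

20/7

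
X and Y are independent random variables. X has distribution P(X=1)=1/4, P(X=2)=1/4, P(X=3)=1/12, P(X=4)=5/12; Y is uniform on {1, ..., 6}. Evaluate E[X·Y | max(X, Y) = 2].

8/3

P(max(X, Y) = 2) = 1/8.
Summing XY·P(x,y) over outcomes with max(X, Y) = 2 gives 1/3.
E[X·Y | max(X, Y) = 2] = (1/3) / (1/8) = 8/3.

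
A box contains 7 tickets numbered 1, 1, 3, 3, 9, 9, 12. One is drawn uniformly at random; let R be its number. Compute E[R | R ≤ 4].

P(R ≤ 4) = 4/7.
Σ over the event: 1·2/7 + 3·2/7 = 8/7.
E[R | R ≤ 4] = (8/7) / (4/7) = 2.

2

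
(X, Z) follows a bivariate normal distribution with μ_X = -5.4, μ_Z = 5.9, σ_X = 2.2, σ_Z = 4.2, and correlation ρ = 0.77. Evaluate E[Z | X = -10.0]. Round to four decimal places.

The regression of Z on X has slope ρ·σ_Z/σ_X and passes through (μ_X, μ_Z).
E[Z | X=-10.0] = 5.9 + (0.77)·(4.2/2.2)·(-10.0 − (-5.4)) = 5.9 + (1.47)·(-4.6) = -0.8620.

-0.8620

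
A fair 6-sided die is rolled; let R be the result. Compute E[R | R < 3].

3/2

Given R < 3, R is equally likely to be any of {1, 2}.
E[R | R < 3] = (1 + 2) / 2 = 3/2.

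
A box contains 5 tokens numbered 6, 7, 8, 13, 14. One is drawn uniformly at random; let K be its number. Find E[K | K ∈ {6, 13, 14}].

11

P(K ∈ {6, 13, 14}) = 3/5.
Σ over the event: 6·1/5 + 13·1/5 + 14·1/5 = 33/5.
E[K | K ∈ {6, 13, 14}] = (33/5) / (3/5) = 11.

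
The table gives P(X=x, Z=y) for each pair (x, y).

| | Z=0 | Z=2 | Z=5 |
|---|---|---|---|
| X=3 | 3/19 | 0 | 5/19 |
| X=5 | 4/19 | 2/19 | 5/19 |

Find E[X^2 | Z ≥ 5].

17

P(Z ≥ 5) = 10/19.
Σ X^2·P over the event = 9·(5/19) + 25·(5/19) = 170/19.
E[X^2 | Z ≥ 5] = (170/19) / (10/19) = 17.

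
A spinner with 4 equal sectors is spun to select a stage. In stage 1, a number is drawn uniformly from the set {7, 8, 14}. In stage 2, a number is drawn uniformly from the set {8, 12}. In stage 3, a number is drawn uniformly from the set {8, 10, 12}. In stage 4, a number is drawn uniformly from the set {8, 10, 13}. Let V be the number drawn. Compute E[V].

E[V | stage 1] = (7+8+14)/3 = 29/3.
E[V | stage 2] = (8+12)/2 = 10.
E[V | stage 3] = (8+10+12)/3 = 10.
E[V | stage 4] = (8+10+13)/3 = 31/3.
E[V] = (1/4)·(29/3) + (1/4)·(10) + (1/4)·(10) + (1/4)·(31/3) = 10.

10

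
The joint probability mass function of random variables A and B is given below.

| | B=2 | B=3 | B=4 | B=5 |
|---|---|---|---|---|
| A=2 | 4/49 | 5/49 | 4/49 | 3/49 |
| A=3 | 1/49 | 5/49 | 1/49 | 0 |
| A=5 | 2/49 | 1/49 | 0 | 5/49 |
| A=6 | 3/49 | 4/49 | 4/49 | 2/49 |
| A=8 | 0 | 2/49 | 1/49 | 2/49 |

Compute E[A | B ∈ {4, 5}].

51/11

P(B ∈ {4, 5}) = 22/49.
Σ A·P over the event = 2·(4/49) + 2·(3/49) + 3·(1/49) + 5·(5/49) + 6·(4/49) + 6·(2/49) + 8·(1/49) + 8·(2/49) = 102/49.
E[A | B ∈ {4, 5}] = (102/49) / (22/49) = 51/11.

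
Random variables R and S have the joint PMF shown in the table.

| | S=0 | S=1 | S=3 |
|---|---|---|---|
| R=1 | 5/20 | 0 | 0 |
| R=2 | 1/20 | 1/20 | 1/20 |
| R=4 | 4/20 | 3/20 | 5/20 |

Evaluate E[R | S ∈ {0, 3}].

45/16

P(S ∈ {0, 3}) = 4/5.
Σ R·P over the event = 1·(5/20) + 2·(1/20) + 2·(1/20) + 4·(4/20) + 4·(5/20) = 9/4.
E[R | S ∈ {0, 3}] = (9/4) / (4/5) = 45/16.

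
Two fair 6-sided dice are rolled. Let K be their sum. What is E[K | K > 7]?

P(K > 7) = 5/12.
Σ over the event: 8·5/36 + 9·1/9 + 10·1/12 + 11·1/18 + 12·1/36 = 35/9.
E[K | K > 7] = (35/9) / (5/12) = 28/3.

28/3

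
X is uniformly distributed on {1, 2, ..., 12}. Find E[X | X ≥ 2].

7

Given X ≥ 2, X is equally likely to be any of {2, 3, 4, 5, 6, 7, 8, 9, 10, 11, 12}.
E[X | X ≥ 2] = (2 + 3 + 4 + 5 + 6 + 7 + 8 + 9 + 10 + 11 + 12) / 11 = 7.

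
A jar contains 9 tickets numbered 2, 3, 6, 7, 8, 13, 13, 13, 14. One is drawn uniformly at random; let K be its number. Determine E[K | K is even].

15/2

P(K is even) = 4/9.
Σ over the event: 2·1/9 + 6·1/9 + 8·1/9 + 14·1/9 = 10/3.
E[K | K is even] = (10/3) / (4/9) = 15/2.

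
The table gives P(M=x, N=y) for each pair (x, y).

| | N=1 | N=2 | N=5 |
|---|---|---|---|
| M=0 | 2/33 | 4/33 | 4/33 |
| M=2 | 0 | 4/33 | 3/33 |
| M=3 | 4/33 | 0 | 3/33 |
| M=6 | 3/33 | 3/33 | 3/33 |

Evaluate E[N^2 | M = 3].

P(M = 3) = 7/33.
Σ N^2·P over the event = 1·(4/33) + 25·(3/33) = 79/33.
E[N^2 | M = 3] = (79/33) / (7/33) = 79/7.

79/7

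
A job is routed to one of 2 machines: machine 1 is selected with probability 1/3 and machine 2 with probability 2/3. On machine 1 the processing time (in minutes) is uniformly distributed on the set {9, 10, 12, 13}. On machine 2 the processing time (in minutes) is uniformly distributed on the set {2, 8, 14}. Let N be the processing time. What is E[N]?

E[N | machine 1] = (9+10+12+13)/4 = 11.
E[N | machine 2] = (2+8+14)/3 = 8.
By the law of total expectation,
E[N] = (1/3)·(11) + (2/3)·(8) = 9.

9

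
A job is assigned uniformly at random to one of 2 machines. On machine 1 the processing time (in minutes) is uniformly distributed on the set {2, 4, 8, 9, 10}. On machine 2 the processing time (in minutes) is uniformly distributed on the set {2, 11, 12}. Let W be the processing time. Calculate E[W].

E[W | machine 1] = (2+4+8+9+10)/5 = 33/5.
E[W | machine 2] = (2+11+12)/3 = 25/3.
By the law of total expectation,
E[W] = (1/2)·(33/5) + (1/2)·(25/3) = 112/15.

112/15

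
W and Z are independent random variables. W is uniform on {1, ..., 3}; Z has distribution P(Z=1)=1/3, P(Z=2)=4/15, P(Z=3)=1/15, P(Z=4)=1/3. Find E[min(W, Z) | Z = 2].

5/3

P(Z = 2) = 4/15.
Summing min(W,Z)·P(x,y) over outcomes with Z = 2 gives 4/9.
E[min(W, Z) | Z = 2] = (4/9) / (4/15) = 5/3.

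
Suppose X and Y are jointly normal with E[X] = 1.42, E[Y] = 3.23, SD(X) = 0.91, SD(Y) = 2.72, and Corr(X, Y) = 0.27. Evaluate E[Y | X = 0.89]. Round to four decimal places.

E[Y | X=x] = μ_Y + ρ(σ_Y/σ_X)(x − μ_X) for jointly normal variables.
E[Y | X=0.89] = 3.23 + (0.27)·(2.72/0.91)·(0.89 − (1.42)) = 3.23 + (0.80703)·(-0.53) = 2.8023.

2.8023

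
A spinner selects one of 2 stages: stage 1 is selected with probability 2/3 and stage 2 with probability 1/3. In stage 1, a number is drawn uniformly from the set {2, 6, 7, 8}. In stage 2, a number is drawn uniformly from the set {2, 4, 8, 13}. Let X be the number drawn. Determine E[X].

E[X | stage 1] = (2+6+7+8)/4 = 23/4.
E[X | stage 2] = (2+4+8+13)/4 = 27/4.
By the law of total expectation,
E[X] = (2/3)·(23/4) + (1/3)·(27/4) = 73/12.

73/12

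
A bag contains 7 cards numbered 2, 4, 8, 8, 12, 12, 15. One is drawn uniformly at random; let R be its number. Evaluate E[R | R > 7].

11

P(R > 7) = 5/7.
Σ over the event: 8·2/7 + 12·2/7 + 15·1/7 = 55/7.
E[R | R > 7] = (55/7) / (5/7) = 11.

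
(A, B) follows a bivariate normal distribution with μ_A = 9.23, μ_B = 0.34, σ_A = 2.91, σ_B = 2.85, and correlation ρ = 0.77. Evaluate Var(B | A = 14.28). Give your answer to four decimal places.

The conditional variance in a bivariate normal is σ_B²(1 − ρ²), independent of x.
Var(B | A=14.28) = (2.85)²·(1 − (0.77)²) = 8.1225·0.4071 = 3.3067.

3.3067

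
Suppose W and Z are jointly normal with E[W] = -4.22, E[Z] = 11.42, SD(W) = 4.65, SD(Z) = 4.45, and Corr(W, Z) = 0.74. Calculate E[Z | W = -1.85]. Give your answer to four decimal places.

The regression of Z on W has slope ρ·σ_Z/σ_W and passes through (μ_W, μ_Z).
E[Z | W=-1.85] = 11.42 + (0.74)·(4.45/4.65)·(-1.85 − (-4.22)) = 11.42 + (0.70817)·(2.37) = 13.0984.

13.0984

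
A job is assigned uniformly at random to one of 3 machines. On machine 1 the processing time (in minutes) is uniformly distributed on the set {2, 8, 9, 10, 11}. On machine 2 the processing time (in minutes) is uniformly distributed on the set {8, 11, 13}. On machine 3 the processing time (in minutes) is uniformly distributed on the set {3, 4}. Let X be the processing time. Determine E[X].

E[X | machine 1] = (2+8+9+10+11)/5 = 8.
E[X | machine 2] = (8+11+13)/3 = 32/3.
E[X | machine 3] = (3+4)/2 = 7/2.
E[X] = (1/3)·(8) + (1/3)·(32/3) + (1/3)·(7/2) = 133/18.

133/18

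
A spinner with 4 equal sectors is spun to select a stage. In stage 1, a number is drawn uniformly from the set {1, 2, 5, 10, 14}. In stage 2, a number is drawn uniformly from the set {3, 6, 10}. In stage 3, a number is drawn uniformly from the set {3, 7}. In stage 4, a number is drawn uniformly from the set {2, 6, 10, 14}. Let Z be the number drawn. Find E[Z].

E[Z | stage 1] = (1+2+5+10+14)/5 = 32/5.
E[Z | stage 2] = (3+6+10)/3 = 19/3.
E[Z | stage 3] = (3+7)/2 = 5.
E[Z | stage 4] = (2+6+10+14)/4 = 8.
E[Z] = (1/4)·(32/5) + (1/4)·(19/3) + (1/4)·(5) + (1/4)·(8) = 193/30.

193/30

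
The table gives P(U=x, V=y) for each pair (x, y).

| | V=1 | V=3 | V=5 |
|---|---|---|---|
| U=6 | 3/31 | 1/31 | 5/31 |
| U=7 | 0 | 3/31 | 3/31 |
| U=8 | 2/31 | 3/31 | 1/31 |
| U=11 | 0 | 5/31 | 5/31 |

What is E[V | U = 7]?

P(U = 7) = 6/31.
Σ V·P over the event = 3·(3/31) + 5·(3/31) = 24/31.
E[V | U = 7] = (24/31) / (6/31) = 4.

4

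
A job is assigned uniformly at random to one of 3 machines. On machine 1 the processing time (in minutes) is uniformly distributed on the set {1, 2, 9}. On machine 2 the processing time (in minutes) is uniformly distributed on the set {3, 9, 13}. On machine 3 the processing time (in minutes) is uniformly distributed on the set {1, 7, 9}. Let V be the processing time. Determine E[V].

E[V | machine 1] = (1+2+9)/3 = 4.
E[V | machine 2] = (3+9+13)/3 = 25/3.
E[V | machine 3] = (1+7+9)/3 = 17/3.
By the law of total expectation,
E[V] = (1/3)·(4) + (1/3)·(25/3) + (1/3)·(17/3) = 6.

6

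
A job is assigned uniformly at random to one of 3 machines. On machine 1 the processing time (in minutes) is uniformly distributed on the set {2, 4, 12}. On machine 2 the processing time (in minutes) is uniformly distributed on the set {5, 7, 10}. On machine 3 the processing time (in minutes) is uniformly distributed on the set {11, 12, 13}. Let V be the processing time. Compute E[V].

76/9

E[V | machine 1] = (2+4+12)/3 = 6.
E[V | machine 2] = (5+7+10)/3 = 22/3.
E[V | machine 3] = (11+12+13)/3 = 12.
E[V] = (1/3)·(6) + (1/3)·(22/3) + (1/3)·(12) = 76/9.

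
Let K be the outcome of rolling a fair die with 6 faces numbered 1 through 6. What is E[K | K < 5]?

5/2

Given K < 5, K is equally likely to be any of {1, 2, 3, 4}.
E[K | K < 5] = (1 + 2 + 3 + 4) / 4 = 5/2.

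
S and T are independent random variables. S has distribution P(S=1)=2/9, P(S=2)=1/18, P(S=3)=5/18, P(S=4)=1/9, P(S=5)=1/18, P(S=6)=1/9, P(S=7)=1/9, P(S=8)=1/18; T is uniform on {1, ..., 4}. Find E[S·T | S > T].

P(S > T) = 41/72.
Summing ST·P(x,y) over outcomes with S > T gives 485/72.
E[S·T | S > T] = (485/72) / (41/72) = 485/41.

485/41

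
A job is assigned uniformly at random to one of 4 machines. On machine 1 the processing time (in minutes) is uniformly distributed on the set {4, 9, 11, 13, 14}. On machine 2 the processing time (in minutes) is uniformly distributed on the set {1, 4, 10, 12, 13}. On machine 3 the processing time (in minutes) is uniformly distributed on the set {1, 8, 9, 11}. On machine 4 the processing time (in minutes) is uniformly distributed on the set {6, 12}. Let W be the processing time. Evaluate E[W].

689/80

E[W | machine 1] = (4+9+11+13+14)/5 = 51/5.
E[W | machine 2] = (1+4+10+12+13)/5 = 8.
E[W | machine 3] = (1+8+9+11)/4 = 29/4.
E[W | machine 4] = (6+12)/2 = 9.
E[W] = (1/4)·(51/5) + (1/4)·(8) + (1/4)·(29/4) + (1/4)·(9) = 689/80.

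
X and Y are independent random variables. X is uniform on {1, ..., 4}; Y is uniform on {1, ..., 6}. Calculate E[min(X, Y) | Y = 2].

7/4

Outcomes with Y = 2: (1,2), (2,2), (3,2), (4,2), each with probability 1/24.
E[min(X, Y) | Y = 2] = (1 + 2 + 2 + 2) / 4 = 7/4.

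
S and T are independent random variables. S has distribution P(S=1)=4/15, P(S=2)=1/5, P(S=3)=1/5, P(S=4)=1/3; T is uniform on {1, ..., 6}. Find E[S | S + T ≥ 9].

49/13

P(S + T ≥ 9) = 13/90.
Summing S·P(x,y) over outcomes with S + T ≥ 9 gives 49/90.
E[S | S + T ≥ 9] = (49/90) / (13/90) = 49/13.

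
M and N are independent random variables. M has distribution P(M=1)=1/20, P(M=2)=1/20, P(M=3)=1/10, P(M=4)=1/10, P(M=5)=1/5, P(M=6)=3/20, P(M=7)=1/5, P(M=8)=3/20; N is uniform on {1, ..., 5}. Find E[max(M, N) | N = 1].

107/20

P(N = 1) = 1/5.
Summing max(M,N)·P(x,y) over outcomes with N = 1 gives 107/100.
E[max(M, N) | N = 1] = (107/100) / (1/5) = 107/20.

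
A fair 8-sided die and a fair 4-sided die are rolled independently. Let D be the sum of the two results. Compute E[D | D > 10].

34/3

P(D > 10) = 3/32.
Σ over the event: 11·1/16 + 12·1/32 = 17/16.
E[D | D > 10] = (17/16) / (3/32) = 34/3.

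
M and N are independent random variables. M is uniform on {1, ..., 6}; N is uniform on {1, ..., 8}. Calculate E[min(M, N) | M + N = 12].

P(M + N = 12) = 1/16.
Summing min(M,N)·P(x,y) over outcomes with M + N = 12 gives 5/16.
E[min(M, N) | M + N = 12] = (5/16) / (1/16) = 5.

5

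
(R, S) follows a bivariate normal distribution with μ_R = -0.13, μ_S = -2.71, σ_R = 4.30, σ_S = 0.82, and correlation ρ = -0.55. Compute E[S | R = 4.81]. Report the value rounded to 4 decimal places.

The regression of S on R has slope ρ·σ_S/σ_R and passes through (μ_R, μ_S).
E[S | R=4.81] = -2.71 + (-0.55)·(0.82/4.30)·(4.81 − (-0.13)) = -2.71 + (-0.10488)·(4.94) = -3.2281.

-3.2281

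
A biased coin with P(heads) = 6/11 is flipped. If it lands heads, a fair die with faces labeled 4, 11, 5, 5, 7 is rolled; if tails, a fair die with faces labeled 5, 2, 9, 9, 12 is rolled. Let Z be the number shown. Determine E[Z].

E[Z | heads] = (4+11+5+5+7)/5 = 32/5.
E[Z | tails] = (5+2+9+9+12)/5 = 37/5.
E[Z] = (6/11)·(32/5) + (5/11)·(37/5) = 377/55.

377/55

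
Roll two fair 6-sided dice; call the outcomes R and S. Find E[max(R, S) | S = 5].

Outcomes with S = 5: (1,5), (2,5), (3,5), (4,5), (5,5), (6,5), each with probability 1/36.
E[max(R, S) | S = 5] = (5 + 5 + 5 + 5 + 5 + 6) / 6 = 31/6.

31/6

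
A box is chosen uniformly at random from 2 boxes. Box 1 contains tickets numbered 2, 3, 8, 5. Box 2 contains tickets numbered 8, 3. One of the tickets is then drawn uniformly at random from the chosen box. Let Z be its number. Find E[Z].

E[Z | box 1] = (2+3+8+5)/4 = 9/2.
E[Z | box 2] = (8+3)/2 = 11/2.
By the law of total expectation,
E[Z] = (1/2)·(9/2) + (1/2)·(11/2) = 5.

5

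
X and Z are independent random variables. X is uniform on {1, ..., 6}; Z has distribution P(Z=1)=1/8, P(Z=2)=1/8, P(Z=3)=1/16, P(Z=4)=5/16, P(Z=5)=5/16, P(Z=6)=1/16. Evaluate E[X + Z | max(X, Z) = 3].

P(max(X, Z) = 3) = 7/96.
Summing (X+Z)·P(x,y) over outcomes with max(X, Z) = 3 gives 11/32.
E[X + Z | max(X, Z) = 3] = (11/32) / (7/96) = 33/7.

33/7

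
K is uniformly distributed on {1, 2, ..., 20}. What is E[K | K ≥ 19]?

39/2

Given K ≥ 19, K is equally likely to be any of {19, 20}.
E[K | K ≥ 19] = (19 + 20) / 2 = 39/2.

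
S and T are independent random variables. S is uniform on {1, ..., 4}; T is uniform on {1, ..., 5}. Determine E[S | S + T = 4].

Outcomes with S + T = 4: (1,3), (2,2), (3,1), each with probability 1/20.
E[S | S + T = 4] = (1 + 2 + 3) / 3 = 2.

2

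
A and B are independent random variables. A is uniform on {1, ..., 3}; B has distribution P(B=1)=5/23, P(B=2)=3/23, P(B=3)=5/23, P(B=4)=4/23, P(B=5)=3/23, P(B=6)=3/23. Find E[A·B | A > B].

P(A > B) = 13/69.
Summing AB·P(x,y) over outcomes with A > B gives 43/69.
E[A·B | A > B] = (43/69) / (13/69) = 43/13.

43/13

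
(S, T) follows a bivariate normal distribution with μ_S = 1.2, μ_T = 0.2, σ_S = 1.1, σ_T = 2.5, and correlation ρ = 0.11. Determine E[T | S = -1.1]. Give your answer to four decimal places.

-0.3750

E[T | S=x] = μ_T + ρ(σ_T/σ_S)(x − μ_S) for jointly normal variables.
E[T | S=-1.1] = 0.2 + (0.11)·(2.5/1.1)·(-1.1 − (1.2)) = 0.2 + (0.25)·(-2.3) = -0.3750.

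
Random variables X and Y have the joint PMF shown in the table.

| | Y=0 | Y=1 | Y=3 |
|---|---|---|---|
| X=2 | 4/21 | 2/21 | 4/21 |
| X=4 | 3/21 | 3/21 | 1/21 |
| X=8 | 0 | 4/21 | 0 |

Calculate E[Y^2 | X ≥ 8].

1

P(X ≥ 8) = 4/21.
Σ Y^2·P over the event = 1·(4/21) = 4/21.
E[Y^2 | X ≥ 8] = (4/21) / (4/21) = 1.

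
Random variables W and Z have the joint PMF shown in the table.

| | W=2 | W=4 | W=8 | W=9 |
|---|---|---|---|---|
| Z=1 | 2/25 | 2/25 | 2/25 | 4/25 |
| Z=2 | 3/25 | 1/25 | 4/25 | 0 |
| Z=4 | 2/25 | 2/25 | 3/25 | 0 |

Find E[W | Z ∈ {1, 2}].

53/9

P(Z ∈ {1, 2}) = 18/25.
Σ W·P over the event = 2·(2/25) + 2·(3/25) + 4·(2/25) + 4·(1/25) + 8·(2/25) + 8·(4/25) + 9·(4/25) = 106/25.
E[W | Z ∈ {1, 2}] = (106/25) / (18/25) = 53/9.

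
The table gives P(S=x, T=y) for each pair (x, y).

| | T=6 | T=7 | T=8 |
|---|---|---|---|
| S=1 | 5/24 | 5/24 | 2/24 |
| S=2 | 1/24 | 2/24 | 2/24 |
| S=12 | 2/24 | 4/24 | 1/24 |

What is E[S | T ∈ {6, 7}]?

88/19

P(T ∈ {6, 7}) = 19/24.
Σ S·P over the event = 1·(5/24) + 1·(5/24) + 2·(1/24) + 2·(2/24) + 12·(2/24) + 12·(4/24) = 11/3.
E[S | T ∈ {6, 7}] = (11/3) / (19/24) = 88/19.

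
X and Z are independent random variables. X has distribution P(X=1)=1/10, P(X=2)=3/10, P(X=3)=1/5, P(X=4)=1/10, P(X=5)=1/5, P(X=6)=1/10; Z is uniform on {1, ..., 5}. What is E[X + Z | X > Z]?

P(X > Z) = 23/50.
Summing (X+Z)·P(x,y) over outcomes with X > Z gives 3.
E[X + Z | X > Z] = (3) / (23/50) = 150/23.

150/23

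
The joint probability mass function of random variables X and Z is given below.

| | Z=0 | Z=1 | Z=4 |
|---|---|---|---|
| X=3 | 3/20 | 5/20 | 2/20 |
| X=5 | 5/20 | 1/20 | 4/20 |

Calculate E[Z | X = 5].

17/10

P(X = 5) = 1/2.
Summing Z·P(X=x,Z=y) over the conditioning event gives 17/20.
E[Z | X = 5] = (17/20) / (1/2) = 17/10.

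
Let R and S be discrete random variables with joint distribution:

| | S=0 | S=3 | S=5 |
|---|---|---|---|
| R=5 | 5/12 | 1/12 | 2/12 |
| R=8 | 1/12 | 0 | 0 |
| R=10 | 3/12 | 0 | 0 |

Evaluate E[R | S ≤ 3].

34/5

P(S ≤ 3) = 5/6.
Summing R·P(R=x,S=y) over the conditioning event gives 17/3.
E[R | S ≤ 3] = (17/3) / (5/6) = 34/5.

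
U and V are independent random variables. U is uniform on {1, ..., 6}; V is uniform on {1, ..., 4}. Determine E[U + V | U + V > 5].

P(U + V > 5) = 7/12.
Summing (U+V)·P(x,y) over outcomes with U + V > 5 gives 13/3.
E[U + V | U + V > 5] = (13/3) / (7/12) = 52/7.

52/7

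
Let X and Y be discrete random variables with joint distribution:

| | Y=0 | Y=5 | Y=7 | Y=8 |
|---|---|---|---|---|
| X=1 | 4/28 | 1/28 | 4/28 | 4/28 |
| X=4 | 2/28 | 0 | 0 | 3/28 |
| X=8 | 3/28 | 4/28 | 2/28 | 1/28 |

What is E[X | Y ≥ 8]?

3

P(Y ≥ 8) = 2/7.
Σ X·P over the event = 1·(4/28) + 4·(3/28) + 8·(1/28) = 6/7.
E[X | Y ≥ 8] = (6/7) / (2/7) = 3.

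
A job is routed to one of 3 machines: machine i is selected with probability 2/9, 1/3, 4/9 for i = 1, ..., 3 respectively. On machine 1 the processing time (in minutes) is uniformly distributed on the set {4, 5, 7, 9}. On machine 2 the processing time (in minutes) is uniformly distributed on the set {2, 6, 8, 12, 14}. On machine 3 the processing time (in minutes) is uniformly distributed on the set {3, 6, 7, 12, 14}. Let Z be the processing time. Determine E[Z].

E[Z | machine 1] = (4+5+7+9)/4 = 25/4.
E[Z | machine 2] = (2+6+8+12+14)/5 = 42/5.
E[Z | machine 3] = (3+6+7+12+14)/5 = 42/5.
By the law of total expectation,
E[Z] = (2/9)·(25/4) + (1/3)·(42/5) + (4/9)·(42/5) = 713/90.

713/90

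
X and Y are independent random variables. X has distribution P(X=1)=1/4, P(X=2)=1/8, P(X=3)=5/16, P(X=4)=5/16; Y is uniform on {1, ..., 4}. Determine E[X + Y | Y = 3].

P(Y = 3) = 1/4.
Summing (X+Y)·P(x,y) over outcomes with Y = 3 gives 91/64.
E[X + Y | Y = 3] = (91/64) / (1/4) = 91/16.

91/16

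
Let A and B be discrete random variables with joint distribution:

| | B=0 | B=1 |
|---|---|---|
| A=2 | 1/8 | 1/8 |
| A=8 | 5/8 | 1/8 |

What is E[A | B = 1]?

5

P(B = 1) = 1/4.
Σ A·P over the event = 2·(1/8) + 8·(1/8) = 5/4.
E[A | B = 1] = (5/4) / (1/4) = 5.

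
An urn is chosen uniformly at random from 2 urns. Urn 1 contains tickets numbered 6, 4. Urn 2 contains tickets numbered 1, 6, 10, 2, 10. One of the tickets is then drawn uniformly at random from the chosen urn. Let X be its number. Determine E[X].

E[X | urn 1] = (6+4)/2 = 5.
E[X | urn 2] = (1+6+10+2+10)/5 = 29/5.
By the law of total expectation,
E[X] = (1/2)·(5) + (1/2)·(29/5) = 27/5.

27/5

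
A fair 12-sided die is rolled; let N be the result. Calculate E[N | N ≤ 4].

5/2

Given N ≤ 4, N is equally likely to be any of {1, 2, 3, 4}.
E[N | N ≤ 4] = (1 + 2 + 3 + 4) / 4 = 5/2.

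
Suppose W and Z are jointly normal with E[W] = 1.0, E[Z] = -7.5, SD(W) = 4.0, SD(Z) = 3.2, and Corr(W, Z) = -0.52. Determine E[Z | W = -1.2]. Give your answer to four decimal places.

-6.5848

E[Z | W=x] = μ_Z + ρ(σ_Z/σ_W)(x − μ_W) for jointly normal variables.
E[Z | W=-1.2] = -7.5 + (-0.52)·(3.2/4.0)·(-1.2 − (1.0)) = -7.5 + (-0.416)·(-2.2) = -6.5848.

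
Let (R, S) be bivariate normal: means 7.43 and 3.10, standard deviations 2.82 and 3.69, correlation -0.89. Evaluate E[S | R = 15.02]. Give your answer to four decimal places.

-5.7391

For a bivariate normal, E[S | R=x] = μ_S + ρ·(σ_S/σ_R)·(x − μ_R).
E[S | R=15.02] = 3.10 + (-0.89)·(3.69/2.82)·(15.02 − (7.43)) = 3.10 + (-1.16457)·(7.59) = -5.7391.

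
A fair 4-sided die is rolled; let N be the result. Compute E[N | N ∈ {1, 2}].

P(N ∈ {1, 2}) = 1/2.
Σ over the event: 1·1/4 + 2·1/4 = 3/4.
E[N | N ∈ {1, 2}] = (3/4) / (1/2) = 3/2.

3/2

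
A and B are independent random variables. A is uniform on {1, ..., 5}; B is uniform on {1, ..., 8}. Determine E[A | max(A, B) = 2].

Outcomes with max(A, B) = 2: (1,2), (2,1), (2,2), each with probability 1/40.
E[A | max(A, B) = 2] = (1 + 2 + 2) / 3 = 5/3.

5/3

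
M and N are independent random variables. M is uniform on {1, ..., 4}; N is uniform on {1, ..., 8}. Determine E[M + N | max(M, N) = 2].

10/3

Outcomes with max(M, N) = 2: (1,2), (2,1), (2,2), each with probability 1/32.
E[M + N | max(M, N) = 2] = (3 + 3 + 4) / 3 = 10/3.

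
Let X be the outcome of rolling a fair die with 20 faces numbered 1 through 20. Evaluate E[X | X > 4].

P(X > 4) = 4/5.
E[X | X > 4] = (10) / (4/5) = 25/2.

25/2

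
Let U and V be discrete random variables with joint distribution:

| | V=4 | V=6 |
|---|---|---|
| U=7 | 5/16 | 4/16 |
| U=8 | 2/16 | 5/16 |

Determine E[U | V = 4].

P(V = 4) = 7/16.
Summing U·P(U=x,V=y) over the conditioning event gives 51/16.
E[U | V = 4] = (51/16) / (7/16) = 51/7.

51/7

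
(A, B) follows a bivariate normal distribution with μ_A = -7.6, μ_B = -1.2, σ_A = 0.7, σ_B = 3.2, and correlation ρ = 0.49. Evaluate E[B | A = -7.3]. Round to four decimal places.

-0.5280

The regression of B on A has slope ρ·σ_B/σ_A and passes through (μ_A, μ_B).
E[B | A=-7.3] = -1.2 + (0.49)·(3.2/0.7)·(-7.3 − (-7.6)) = -1.2 + (2.24)·(0.3) = -0.5280.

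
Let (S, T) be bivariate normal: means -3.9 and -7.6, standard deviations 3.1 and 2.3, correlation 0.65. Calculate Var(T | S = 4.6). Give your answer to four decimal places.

The conditional variance in a bivariate normal is σ_T²(1 − ρ²), independent of x.
Var(T | S=4.6) = (2.3)²·(1 − (0.65)²) = 5.29·0.5775 = 3.0550.

3.0550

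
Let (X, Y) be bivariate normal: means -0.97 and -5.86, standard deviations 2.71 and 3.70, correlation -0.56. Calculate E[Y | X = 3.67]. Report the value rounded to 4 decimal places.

-9.4076

E[Y | X=x] = μ_Y + ρ(σ_Y/σ_X)(x − μ_X) for jointly normal variables.
E[Y | X=3.67] = -5.86 + (-0.56)·(3.70/2.71)·(3.67 − (-0.97)) = -5.86 + (-0.764576)·(4.64) = -9.4076.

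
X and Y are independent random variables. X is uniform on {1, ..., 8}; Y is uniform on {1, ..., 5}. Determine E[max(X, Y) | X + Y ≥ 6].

P(X + Y ≥ 6) = 3/4.
Summing max(X,Y)·P(x,y) over outcomes with X + Y ≥ 6 gives 173/40.
E[max(X, Y) | X + Y ≥ 6] = (173/40) / (3/4) = 173/30.

173/30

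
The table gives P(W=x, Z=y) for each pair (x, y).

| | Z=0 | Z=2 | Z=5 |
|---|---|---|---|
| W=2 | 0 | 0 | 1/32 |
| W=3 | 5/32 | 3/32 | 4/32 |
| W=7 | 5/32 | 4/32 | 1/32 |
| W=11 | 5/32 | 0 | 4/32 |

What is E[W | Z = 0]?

7

P(Z = 0) = 15/32.
Σ W·P over the event = 3·(5/32) + 7·(5/32) + 11·(5/32) = 105/32.
E[W | Z = 0] = (105/32) / (15/32) = 7.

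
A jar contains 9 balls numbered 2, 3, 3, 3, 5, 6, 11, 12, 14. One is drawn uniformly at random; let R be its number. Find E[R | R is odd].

5

P(R is odd) = 5/9.
Σ over the event: 3·1/3 + 5·1/9 + 11·1/9 = 25/9.
E[R | R is odd] = (25/9) / (5/9) = 5.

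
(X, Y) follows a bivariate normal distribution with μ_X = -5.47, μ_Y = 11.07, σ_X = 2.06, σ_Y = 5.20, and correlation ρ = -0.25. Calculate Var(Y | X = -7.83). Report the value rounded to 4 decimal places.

Var(Y | X=x) = (1 − ρ²)·σ_Y².
Var(Y | X=-7.83) = (5.20)²·(1 − (-0.25)²) = 27.04·0.9375 = 25.3500.

25.3500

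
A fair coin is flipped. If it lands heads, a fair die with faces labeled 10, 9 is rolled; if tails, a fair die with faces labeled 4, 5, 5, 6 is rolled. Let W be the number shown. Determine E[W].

29/4

E[W | heads] = (10+9)/2 = 19/2.
E[W | tails] = (4+5+5+6)/4 = 5.
E[W] = (1/2)·(19/2) + (1/2)·(5) = 29/4.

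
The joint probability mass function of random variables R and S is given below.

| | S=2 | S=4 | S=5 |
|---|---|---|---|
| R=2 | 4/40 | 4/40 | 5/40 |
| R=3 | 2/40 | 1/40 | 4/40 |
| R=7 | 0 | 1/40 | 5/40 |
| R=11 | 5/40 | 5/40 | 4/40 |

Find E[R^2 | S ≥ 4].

P(S ≥ 4) = 29/40.
Σ R^2·P over the event = 4·(4/40) + 4·(5/40) + 9·(1/40) + 9·(4/40) + 49·(1/40) + 49·(5/40) + 121·(5/40) + 121·(4/40) = 183/5.
E[R^2 | S ≥ 4] = (183/5) / (29/40) = 1464/29.

1464/29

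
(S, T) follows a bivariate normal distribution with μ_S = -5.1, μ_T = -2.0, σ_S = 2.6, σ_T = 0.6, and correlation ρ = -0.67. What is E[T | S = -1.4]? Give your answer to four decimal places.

-2.5721

For a bivariate normal, E[T | S=x] = μ_T + ρ·(σ_T/σ_S)·(x − μ_S).
E[T | S=-1.4] = -2.0 + (-0.67)·(0.6/2.6)·(-1.4 − (-5.1)) = -2.0 + (-0.15462)·(3.7) = -2.5721.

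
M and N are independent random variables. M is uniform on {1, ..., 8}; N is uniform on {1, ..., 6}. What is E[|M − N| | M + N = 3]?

Outcomes with M + N = 3: (1,2), (2,1), each with probability 1/48.
E[|M − N| | M + N = 3] = (1 + 1) / 2 = 1.

1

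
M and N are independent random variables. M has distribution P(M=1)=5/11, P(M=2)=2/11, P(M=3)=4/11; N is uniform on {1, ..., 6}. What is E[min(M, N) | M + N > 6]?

7/3

P(M + N > 6) = 7/22.
Summing min(M,N)·P(x,y) over outcomes with M + N > 6 gives 49/66.
E[min(M, N) | M + N > 6] = (49/66) / (7/22) = 7/3.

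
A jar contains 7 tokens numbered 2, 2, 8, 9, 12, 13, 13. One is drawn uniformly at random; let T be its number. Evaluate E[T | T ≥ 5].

11

P(T ≥ 5) = 5/7.
Σ over the event: 8·1/7 + 9·1/7 + 12·1/7 + 13·2/7 = 55/7.
E[T | T ≥ 5] = (55/7) / (5/7) = 11.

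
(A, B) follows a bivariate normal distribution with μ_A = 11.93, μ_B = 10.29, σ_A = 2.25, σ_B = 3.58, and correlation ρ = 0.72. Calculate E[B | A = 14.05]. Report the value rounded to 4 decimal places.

For a bivariate normal, E[B | A=x] = μ_B + ρ·(σ_B/σ_A)·(x − μ_A).
E[B | A=14.05] = 10.29 + (0.72)·(3.58/2.25)·(14.05 − (11.93)) = 10.29 + (1.1456)·(2.12) = 12.7187.

12.7187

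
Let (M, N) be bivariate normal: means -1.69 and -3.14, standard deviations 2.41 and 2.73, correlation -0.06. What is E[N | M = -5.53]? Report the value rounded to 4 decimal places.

-2.8790

The regression of N on M has slope ρ·σ_N/σ_M and passes through (μ_M, μ_N).
E[N | M=-5.53] = -3.14 + (-0.06)·(2.73/2.41)·(-5.53 − (-1.69)) = -3.14 + (-0.067967)·(-3.84) = -2.8790.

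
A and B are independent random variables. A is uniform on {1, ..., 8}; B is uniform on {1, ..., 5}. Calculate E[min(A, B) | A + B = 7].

Outcomes with A + B = 7: (2,5), (3,4), (4,3), (5,2), (6,1), each with probability 1/40.
E[min(A, B) | A + B = 7] = (2 + 3 + 3 + 2 + 1) / 5 = 11/5.

11/5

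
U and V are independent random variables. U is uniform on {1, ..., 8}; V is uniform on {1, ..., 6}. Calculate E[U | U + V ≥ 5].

103/21

P(U + V ≥ 5) = 7/8.
Summing U·P(x,y) over outcomes with U + V ≥ 5 gives 103/24.
E[U | U + V ≥ 5] = (103/24) / (7/8) = 103/21.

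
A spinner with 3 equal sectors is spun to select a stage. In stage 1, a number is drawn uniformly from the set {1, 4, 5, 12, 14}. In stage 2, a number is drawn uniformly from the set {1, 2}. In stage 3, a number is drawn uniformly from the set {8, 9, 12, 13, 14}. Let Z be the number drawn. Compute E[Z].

E[Z | stage 1] = (1+4+5+12+14)/5 = 36/5.
E[Z | stage 2] = (1+2)/2 = 3/2.
E[Z | stage 3] = (8+9+12+13+14)/5 = 56/5.
E[Z] = (1/3)·(36/5) + (1/3)·(3/2) + (1/3)·(56/5) = 199/30.

199/30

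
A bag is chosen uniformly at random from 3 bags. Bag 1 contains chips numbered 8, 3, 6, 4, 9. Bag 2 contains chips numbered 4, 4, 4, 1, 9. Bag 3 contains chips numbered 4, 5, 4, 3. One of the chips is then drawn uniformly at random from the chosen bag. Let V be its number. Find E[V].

24/5

E[V | bag 1] = (8+3+6+4+9)/5 = 6.
E[V | bag 2] = (4+4+4+1+9)/5 = 22/5.
E[V | bag 3] = (4+5+4+3)/4 = 4.
E[V] = (1/3)·(6) + (1/3)·(22/5) + (1/3)·(4) = 24/5.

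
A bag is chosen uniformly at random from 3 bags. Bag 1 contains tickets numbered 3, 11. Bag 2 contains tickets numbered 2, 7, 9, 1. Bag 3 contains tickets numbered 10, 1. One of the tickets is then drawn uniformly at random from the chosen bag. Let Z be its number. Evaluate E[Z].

23/4

E[Z | bag 1] = (3+11)/2 = 7.
E[Z | bag 2] = (2+7+9+1)/4 = 19/4.
E[Z | bag 3] = (10+1)/2 = 11/2.
By the law of total expectation,
E[Z] = (1/3)·(7) + (1/3)·(19/4) + (1/3)·(11/2) = 23/4.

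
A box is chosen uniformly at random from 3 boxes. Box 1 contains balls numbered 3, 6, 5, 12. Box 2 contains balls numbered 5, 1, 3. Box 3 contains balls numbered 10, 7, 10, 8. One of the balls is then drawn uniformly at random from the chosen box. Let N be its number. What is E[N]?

73/12

E[N | box 1] = (3+6+5+12)/4 = 13/2.
E[N | box 2] = (5+1+3)/3 = 3.
E[N | box 3] = (10+7+10+8)/4 = 35/4.
E[N] = (1/3)·(13/2) + (1/3)·(3) + (1/3)·(35/4) = 73/12.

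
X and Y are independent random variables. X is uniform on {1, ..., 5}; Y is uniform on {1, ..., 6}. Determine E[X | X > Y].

4

Outcomes with X > Y: (2,1), (3,1), (3,2), (4,1), (4,2), (4,3), (5,1), (5,2), (5,3), (5,4), each with probability 1/30.
E[X | X > Y] = (2 + 3 + 3 + 4 + 4 + 4 + 5 + 5 + 5 + 5) / 10 = 4.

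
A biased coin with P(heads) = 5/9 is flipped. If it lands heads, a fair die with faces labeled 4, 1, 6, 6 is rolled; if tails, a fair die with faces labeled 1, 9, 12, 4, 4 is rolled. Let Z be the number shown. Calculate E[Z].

E[Z | heads] = (4+1+6+6)/4 = 17/4.
E[Z | tails] = (1+9+12+4+4)/5 = 6.
By the law of total expectation,
E[Z] = (5/9)·(17/4) + (4/9)·(6) = 181/36.

181/36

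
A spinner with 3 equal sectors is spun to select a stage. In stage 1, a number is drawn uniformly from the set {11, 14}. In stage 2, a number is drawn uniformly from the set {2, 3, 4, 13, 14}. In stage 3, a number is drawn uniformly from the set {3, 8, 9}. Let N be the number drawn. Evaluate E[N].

E[N | stage 1] = (11+14)/2 = 25/2.
E[N | stage 2] = (2+3+4+13+14)/5 = 36/5.
E[N | stage 3] = (3+8+9)/3 = 20/3.
By the law of total expectation,
E[N] = (1/3)·(25/2) + (1/3)·(36/5) + (1/3)·(20/3) = 791/90.

791/90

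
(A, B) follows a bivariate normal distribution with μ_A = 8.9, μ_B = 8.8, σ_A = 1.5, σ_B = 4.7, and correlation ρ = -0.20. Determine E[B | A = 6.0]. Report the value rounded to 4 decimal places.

For a bivariate normal, E[B | A=x] = μ_B + ρ·(σ_B/σ_A)·(x − μ_A).
E[B | A=6.0] = 8.8 + (-0.20)·(4.7/1.5)·(6.0 − (8.9)) = 8.8 + (-0.62667)·(-2.9) = 10.6173.

10.6173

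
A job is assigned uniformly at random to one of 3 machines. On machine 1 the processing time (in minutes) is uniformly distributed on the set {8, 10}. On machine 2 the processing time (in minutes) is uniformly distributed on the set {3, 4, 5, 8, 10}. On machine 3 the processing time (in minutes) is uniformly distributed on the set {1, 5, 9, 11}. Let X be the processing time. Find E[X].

43/6

E[X | machine 1] = (8+10)/2 = 9.
E[X | machine 2] = (3+4+5+8+10)/5 = 6.
E[X | machine 3] = (1+5+9+11)/4 = 13/2.
By the law of total expectation,
E[X] = (1/3)·(9) + (1/3)·(6) + (1/3)·(13/2) = 43/6.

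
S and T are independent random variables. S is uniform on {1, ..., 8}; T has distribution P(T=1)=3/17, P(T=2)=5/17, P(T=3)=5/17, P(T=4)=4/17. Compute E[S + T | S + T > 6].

P(S + T > 6) = 39/68.
Summing (S+T)·P(x,y) over outcomes with S + T > 6 gives 695/136.
E[S + T | S + T > 6] = (695/136) / (39/68) = 695/78.

695/78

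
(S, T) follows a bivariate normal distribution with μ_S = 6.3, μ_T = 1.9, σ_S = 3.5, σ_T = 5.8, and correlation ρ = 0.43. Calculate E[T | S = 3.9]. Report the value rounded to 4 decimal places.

0.1898

The regression of T on S has slope ρ·σ_T/σ_S and passes through (μ_S, μ_T).
E[T | S=3.9] = 1.9 + (0.43)·(5.8/3.5)·(3.9 − (6.3)) = 1.9 + (0.71257)·(-2.4) = 0.1898.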